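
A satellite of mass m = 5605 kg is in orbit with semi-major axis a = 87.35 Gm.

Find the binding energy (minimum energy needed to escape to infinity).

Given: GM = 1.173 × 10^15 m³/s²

Convert to SI: a = 87.35 Gm = 8.735e+10 m.
Total orbital energy is E = −GMm/(2a); binding energy is E_bind = −E = GMm/(2a).
E_bind = 1.173e+15 · 5605 / (2 · 8.735e+10) J ≈ 3.763e+07 J = 37.63 MJ.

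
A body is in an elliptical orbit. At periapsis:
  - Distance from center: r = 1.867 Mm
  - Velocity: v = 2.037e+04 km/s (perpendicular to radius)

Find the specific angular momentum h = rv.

Convert to SI: r = 1.867 Mm = 1.867e+06 m; v = 2.037e+04 km/s = 2.037e+07 m/s.
With v perpendicular to r, h = r · v.
h = 1.867e+06 · 2.037e+07 m²/s ≈ 3.803e+13 m²/s.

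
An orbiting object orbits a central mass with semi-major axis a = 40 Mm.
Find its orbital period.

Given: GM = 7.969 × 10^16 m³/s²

Convert to SI: a = 40 Mm = 4e+07 m.
Kepler's third law: T = 2π √(a³ / GM).
Substituting a = 4e+07 m and GM = 7.969e+16 m³/s²:
T = 2π √((4e+07)³ / 7.969e+16) s
T ≈ 5631 s = 1.564 hours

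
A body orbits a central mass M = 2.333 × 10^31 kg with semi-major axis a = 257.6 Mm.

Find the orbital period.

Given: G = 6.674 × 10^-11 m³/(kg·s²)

Convert to SI: a = 257.6 Mm = 2.576e+08 m.
GM = G · M = 6.674e-11 · 2.333e+31 = 1.55704e+21 m³/s².
Kepler's third law: T = 2π √(a³ / GM).
Substituting a = 2.576e+08 m and GM = 1.55704e+21 m³/s²:
T = 2π √((2.576e+08)³ / 1.55704e+21) s
T ≈ 658.3 s = 10.97 minutes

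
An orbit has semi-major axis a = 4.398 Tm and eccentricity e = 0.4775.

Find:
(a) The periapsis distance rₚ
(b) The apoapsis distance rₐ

Convert to SI: a = 4.398 Tm = 4.398e+12 m.
(a) rₚ = a(1 − e) = 4.398e+12 · (1 − 0.4775) = 4.398e+12 · 0.5225 ≈ 2.298e+12 m = 2.298 Tm.
(b) rₐ = a(1 + e) = 4.398e+12 · (1 + 0.4775) = 4.398e+12 · 1.4775 ≈ 6.498e+12 m = 6.498 Tm.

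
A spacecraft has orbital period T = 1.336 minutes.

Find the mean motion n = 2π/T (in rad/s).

Convert to SI: T = 1.336 minutes = 80.16 s.
n = 2π / T.
n = 2π / 80.16 s ≈ 0.07838 rad/s.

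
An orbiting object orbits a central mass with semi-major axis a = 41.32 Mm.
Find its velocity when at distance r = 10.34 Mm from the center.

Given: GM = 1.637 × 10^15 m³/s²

Convert to SI: a = 41.32 Mm = 4.132e+07 m; r = 10.34 Mm = 1.034e+07 m.
Vis-viva: v = √(GM · (2/r − 1/a)).
2/r − 1/a = 2/1.034e+07 − 1/4.132e+07 = 1.69222e-07 m⁻¹.
v = √(1.637e+15 · 1.69222e-07) m/s ≈ 1.664e+04 m/s = 16.64 km/s.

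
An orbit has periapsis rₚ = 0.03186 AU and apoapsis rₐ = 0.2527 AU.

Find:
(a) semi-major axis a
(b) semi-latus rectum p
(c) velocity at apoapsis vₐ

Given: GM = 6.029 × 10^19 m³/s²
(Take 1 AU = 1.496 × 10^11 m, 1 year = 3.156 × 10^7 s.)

Convert to SI: rₚ = 0.03186 AU = 4.76626e+09 m; rₐ = 0.2527 AU = 3.78039e+10 m.
(a) a = (rₚ + rₐ)/2 = (4.76626e+09 + 3.78039e+10)/2 ≈ 2.129e+10 m
(b) From a = (rₚ + rₐ)/2 = 2.12851e+10 m and e = (rₐ − rₚ)/(rₐ + rₚ) = 0.776075, p = a(1 − e²) = 2.12851e+10 · (1 − (0.776075)²) ≈ 8.465e+09 m
(c) With a = (rₚ + rₐ)/2 = 2.12851e+10 m, vₐ = √(GM (2/rₐ − 1/a)) = √(6.029e+19 · (2/3.78039e+10 − 1/2.12851e+10)) m/s ≈ 1.89e+04 m/s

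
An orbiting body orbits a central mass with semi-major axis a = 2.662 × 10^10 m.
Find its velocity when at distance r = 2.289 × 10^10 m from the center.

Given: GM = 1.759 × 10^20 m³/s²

Vis-viva: v = √(GM · (2/r − 1/a)).
2/r − 1/a = 2/2.289e+10 − 1/2.662e+10 = 4.98087e-11 m⁻¹.
v = √(1.759e+20 · 4.98087e-11) m/s ≈ 9.36e+04 m/s = 93.6 km/s.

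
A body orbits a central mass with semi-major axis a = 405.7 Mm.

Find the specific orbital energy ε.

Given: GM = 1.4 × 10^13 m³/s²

Convert to SI: a = 405.7 Mm = 4.057e+08 m.
ε = −GM / (2a).
ε = −1.4e+13 / (2 · 4.057e+08) J/kg ≈ -1.725e+04 J/kg = -17.25 kJ/kg.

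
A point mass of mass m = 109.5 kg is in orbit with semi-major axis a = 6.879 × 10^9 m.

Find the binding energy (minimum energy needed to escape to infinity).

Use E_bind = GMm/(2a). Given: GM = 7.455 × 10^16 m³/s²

Total orbital energy is E = −GMm/(2a); binding energy is E_bind = −E = GMm/(2a).
E_bind = 7.455e+16 · 109.5 / (2 · 6.879e+09) J ≈ 5.933e+08 J = 593.3 MJ.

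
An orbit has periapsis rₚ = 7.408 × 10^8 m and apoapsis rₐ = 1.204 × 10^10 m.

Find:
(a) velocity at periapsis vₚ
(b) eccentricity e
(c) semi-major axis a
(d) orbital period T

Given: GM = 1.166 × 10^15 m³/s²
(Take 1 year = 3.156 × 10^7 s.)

(a) With a = (rₚ + rₐ)/2 = 6.3904e+09 m, vₚ = √(GM (2/rₚ − 1/a)) = √(1.166e+15 · (2/7.408e+08 − 1/6.3904e+09)) m/s ≈ 1722 m/s
(b) e = (rₐ − rₚ)/(rₐ + rₚ) = (1.204e+10 − 7.408e+08)/(1.204e+10 + 7.408e+08) ≈ 0.8841
(c) a = (rₚ + rₐ)/2 = (7.408e+08 + 1.204e+10)/2 ≈ 6.39e+09 m
(d) With a = (rₚ + rₐ)/2 = 6.3904e+09 m, T = 2π √(a³/GM) = 2π √((6.3904e+09)³/1.166e+15) s ≈ 9.4e+07 s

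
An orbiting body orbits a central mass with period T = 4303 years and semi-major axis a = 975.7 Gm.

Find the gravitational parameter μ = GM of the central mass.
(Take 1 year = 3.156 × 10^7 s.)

Convert to SI: T = 4303 years = 1.35803e+11 s; a = 975.7 Gm = 9.757e+11 m.
GM = 4π² · a³ / T².
GM = 4π² · (9.757e+11)³ / (1.35803e+11)² m³/s² ≈ 1.988e+15 m³/s² = 1.988 × 10^15 m³/s².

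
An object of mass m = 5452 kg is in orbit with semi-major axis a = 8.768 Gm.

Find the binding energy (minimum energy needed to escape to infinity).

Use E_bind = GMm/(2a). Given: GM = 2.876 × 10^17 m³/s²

Convert to SI: a = 8.768 Gm = 8.768e+09 m.
Total orbital energy is E = −GMm/(2a); binding energy is E_bind = −E = GMm/(2a).
E_bind = 2.876e+17 · 5452 / (2 · 8.768e+09) J ≈ 8.942e+10 J = 89.42 GJ.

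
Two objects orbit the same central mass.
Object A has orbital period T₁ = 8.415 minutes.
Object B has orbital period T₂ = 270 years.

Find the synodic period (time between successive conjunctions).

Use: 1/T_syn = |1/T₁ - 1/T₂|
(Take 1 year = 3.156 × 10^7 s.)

Convert to SI: T₁ = 8.415 minutes = 504.9 s; T₂ = 270 years = 8.5212e+09 s.
T_syn = |T₁ · T₂ / (T₁ − T₂)|.
T_syn = |504.9 · 8.5212e+09 / (504.9 − 8.5212e+09)| s ≈ 504.9 s = 8.415 minutes.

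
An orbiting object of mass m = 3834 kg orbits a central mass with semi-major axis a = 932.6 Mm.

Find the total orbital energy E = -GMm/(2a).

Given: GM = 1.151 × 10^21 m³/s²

Convert to SI: a = 932.6 Mm = 9.326e+08 m.
E = −GMm / (2a).
E = −1.151e+21 · 3834 / (2 · 9.326e+08) J ≈ -2.366e+15 J = -2.366 PJ.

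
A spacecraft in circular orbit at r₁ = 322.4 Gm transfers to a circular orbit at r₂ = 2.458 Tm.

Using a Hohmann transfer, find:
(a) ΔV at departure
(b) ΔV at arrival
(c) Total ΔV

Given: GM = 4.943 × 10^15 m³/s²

Convert to SI: r₁ = 322.4 Gm = 3.224e+11 m; r₂ = 2.458 Tm = 2.458e+12 m.
Transfer semi-major axis: a_t = (r₁ + r₂)/2 = (3.224e+11 + 2.458e+12)/2 = 1.3902e+12 m.
Circular speeds: v₁ = √(GM/r₁) = 123.822 m/s, v₂ = √(GM/r₂) = 44.844 m/s.
Transfer speeds (vis-viva v² = GM(2/r − 1/a_t)): v₁ᵗ = 164.646 m/s, v₂ᵗ = 21.5955 m/s.
(a) ΔV₁ = |v₁ᵗ − v₁| ≈ 40.82 m/s = 40.82 m/s.
(b) ΔV₂ = |v₂ − v₂ᵗ| ≈ 23.25 m/s = 23.25 m/s.
(c) ΔV_total = ΔV₁ + ΔV₂ ≈ 64.07 m/s = 64.07 m/s.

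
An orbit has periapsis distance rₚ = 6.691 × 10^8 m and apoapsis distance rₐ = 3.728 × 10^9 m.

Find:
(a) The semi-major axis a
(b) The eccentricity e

(a) a = (rₚ + rₐ) / 2 = (6.691e+08 + 3.728e+09) / 2 ≈ 2.199e+09 m = 2.199 × 10^9 m.
(b) e = (rₐ − rₚ) / (rₐ + rₚ) = (3.728e+09 − 6.691e+08) / (3.728e+09 + 6.691e+08) ≈ 0.6957.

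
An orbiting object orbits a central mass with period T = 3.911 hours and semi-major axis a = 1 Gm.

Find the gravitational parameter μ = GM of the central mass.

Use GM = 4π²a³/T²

Convert to SI: T = 3.911 hours = 14079.6 s; a = 1 Gm = 1e+09 m.
GM = 4π² · a³ / T².
GM = 4π² · (1e+09)³ / (14079.6)² m³/s² ≈ 1.991e+20 m³/s² = 1.991 × 10^20 m³/s².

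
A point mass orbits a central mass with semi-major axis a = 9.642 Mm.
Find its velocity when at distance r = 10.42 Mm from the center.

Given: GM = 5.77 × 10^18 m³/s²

Convert to SI: a = 9.642 Mm = 9.642e+06 m; r = 10.42 Mm = 1.042e+07 m.
Vis-viva: v = √(GM · (2/r − 1/a)).
2/r − 1/a = 2/1.042e+07 − 1/9.642e+06 = 8.82257e-08 m⁻¹.
v = √(5.77e+18 · 8.82257e-08) m/s ≈ 7.135e+05 m/s = 713.5 km/s.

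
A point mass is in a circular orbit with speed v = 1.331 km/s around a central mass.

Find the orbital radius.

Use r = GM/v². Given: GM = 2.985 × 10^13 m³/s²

Convert to SI: v = 1.331 km/s = 1331 m/s.
For a circular orbit, v² = GM / r, so r = GM / v².
r = 2.985e+13 / (1331)² m ≈ 1.685e+07 m = 16.85 Mm.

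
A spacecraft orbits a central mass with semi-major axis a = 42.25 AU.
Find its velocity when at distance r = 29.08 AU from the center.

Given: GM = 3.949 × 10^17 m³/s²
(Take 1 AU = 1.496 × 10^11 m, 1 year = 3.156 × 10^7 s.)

Convert to SI: a = 42.25 AU = 6.3206e+12 m; r = 29.08 AU = 4.35037e+12 m.
Vis-viva: v = √(GM · (2/r − 1/a)).
2/r − 1/a = 2/4.35037e+12 − 1/6.3206e+12 = 3.01518e-13 m⁻¹.
v = √(3.949e+17 · 3.01518e-13) m/s ≈ 345.1 m/s = 0.0728 AU/year.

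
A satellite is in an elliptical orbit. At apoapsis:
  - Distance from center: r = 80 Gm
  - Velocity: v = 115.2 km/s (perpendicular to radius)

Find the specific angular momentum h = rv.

Convert to SI: r = 80 Gm = 8e+10 m; v = 115.2 km/s = 115200 m/s.
With v perpendicular to r, h = r · v.
h = 8e+10 · 115200 m²/s ≈ 9.216e+15 m²/s.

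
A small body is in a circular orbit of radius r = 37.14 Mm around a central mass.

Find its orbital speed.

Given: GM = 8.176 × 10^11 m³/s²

Convert to SI: r = 37.14 Mm = 3.714e+07 m.
For a circular orbit, gravity supplies the centripetal force, so v = √(GM / r).
v = √(8.176e+11 / 3.714e+07) m/s ≈ 148.4 m/s = 148.4 m/s.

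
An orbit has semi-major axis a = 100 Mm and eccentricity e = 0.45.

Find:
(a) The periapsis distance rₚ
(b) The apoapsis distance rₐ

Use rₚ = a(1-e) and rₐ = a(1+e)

Convert to SI: a = 100 Mm = 1e+08 m.
(a) rₚ = a(1 − e) = 1e+08 · (1 − 0.45) = 1e+08 · 0.55 ≈ 5.5e+07 m = 55 Mm.
(b) rₐ = a(1 + e) = 1e+08 · (1 + 0.45) = 1e+08 · 1.45 ≈ 1.45e+08 m = 145 Mm.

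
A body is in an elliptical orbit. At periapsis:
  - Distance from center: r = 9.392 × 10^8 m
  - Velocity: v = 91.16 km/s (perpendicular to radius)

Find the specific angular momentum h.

Convert to SI: v = 91.16 km/s = 91160 m/s.
With v perpendicular to r, h = r · v.
h = 9.392e+08 · 91160 m²/s ≈ 8.562e+13 m²/s.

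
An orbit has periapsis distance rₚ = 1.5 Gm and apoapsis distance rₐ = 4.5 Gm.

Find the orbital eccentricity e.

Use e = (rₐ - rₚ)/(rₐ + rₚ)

Convert to SI: rₚ = 1.5 Gm = 1.5e+09 m; rₐ = 4.5 Gm = 4.5e+09 m.
e = (rₐ − rₚ) / (rₐ + rₚ).
e = (4.5e+09 − 1.5e+09) / (4.5e+09 + 1.5e+09) = 3e+09 / 6e+09 ≈ 0.5.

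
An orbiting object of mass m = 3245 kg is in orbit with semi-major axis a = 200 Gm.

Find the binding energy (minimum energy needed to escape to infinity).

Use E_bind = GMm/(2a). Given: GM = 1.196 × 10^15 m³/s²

Convert to SI: a = 200 Gm = 2e+11 m.
Total orbital energy is E = −GMm/(2a); binding energy is E_bind = −E = GMm/(2a).
E_bind = 1.196e+15 · 3245 / (2 · 2e+11) J ≈ 9.703e+06 J = 9.703 MJ.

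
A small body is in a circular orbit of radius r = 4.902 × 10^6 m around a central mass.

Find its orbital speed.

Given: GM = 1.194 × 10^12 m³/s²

For a circular orbit, gravity supplies the centripetal force, so v = √(GM / r).
v = √(1.194e+12 / 4.902e+06) m/s ≈ 493.5 m/s = 493.5 m/s.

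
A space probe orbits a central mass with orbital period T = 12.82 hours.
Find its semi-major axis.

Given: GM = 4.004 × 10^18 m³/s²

Convert to SI: T = 12.82 hours = 46152 s.
Invert Kepler's third law: a = (GM · T² / (4π²))^(1/3).
Substituting T = 46152 s and GM = 4.004e+18 m³/s²:
a = (4.004e+18 · (46152)² / (4π²))^(1/3) m
a ≈ 6e+08 m = 600 Mm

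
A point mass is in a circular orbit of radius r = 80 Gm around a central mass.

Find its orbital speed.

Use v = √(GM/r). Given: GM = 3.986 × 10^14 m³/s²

Convert to SI: r = 80 Gm = 8e+10 m.
For a circular orbit, gravity supplies the centripetal force, so v = √(GM / r).
v = √(3.986e+14 / 8e+10) m/s ≈ 70.59 m/s = 70.59 m/s.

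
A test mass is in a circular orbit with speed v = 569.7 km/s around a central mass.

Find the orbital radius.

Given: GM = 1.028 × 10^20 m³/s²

Convert to SI: v = 569.7 km/s = 569700 m/s.
For a circular orbit, v² = GM / r, so r = GM / v².
r = 1.028e+20 / (569700)² m ≈ 3.167e+08 m = 316.7 Mm.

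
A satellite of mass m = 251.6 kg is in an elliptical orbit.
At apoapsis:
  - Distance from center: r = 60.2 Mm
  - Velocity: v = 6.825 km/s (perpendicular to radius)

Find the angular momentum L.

Convert to SI: r = 60.2 Mm = 6.02e+07 m; v = 6.825 km/s = 6825 m/s.
Since v is perpendicular to r, L = m · v · r.
L = 251.6 · 6825 · 6.02e+07 kg·m²/s ≈ 1.034e+14 kg·m²/s.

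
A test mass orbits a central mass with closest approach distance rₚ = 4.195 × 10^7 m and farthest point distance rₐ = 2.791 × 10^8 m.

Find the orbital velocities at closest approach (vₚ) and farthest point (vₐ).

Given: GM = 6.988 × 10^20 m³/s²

Use the vis-viva equation v² = GM(2/r − 1/a) with a = (rₚ + rₐ)/2 = (4.195e+07 + 2.791e+08)/2 = 1.60525e+08 m.
vₚ = √(GM · (2/rₚ − 1/a)) = √(6.988e+20 · (2/4.195e+07 − 1/1.60525e+08)) m/s ≈ 5.382e+06 m/s = 5382 km/s.
vₐ = √(GM · (2/rₐ − 1/a)) = √(6.988e+20 · (2/2.791e+08 − 1/1.60525e+08)) m/s ≈ 8.089e+05 m/s = 808.9 km/s.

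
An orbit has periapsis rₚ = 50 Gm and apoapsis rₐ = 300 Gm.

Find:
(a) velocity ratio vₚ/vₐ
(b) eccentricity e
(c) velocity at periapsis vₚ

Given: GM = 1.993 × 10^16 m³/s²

Convert to SI: rₚ = 50 Gm = 5e+10 m; rₐ = 300 Gm = 3e+11 m.
(a) Conservation of angular momentum (rₚvₚ = rₐvₐ) gives vₚ/vₐ = rₐ/rₚ = 3e+11/5e+10 ≈ 6
(b) e = (rₐ − rₚ)/(rₐ + rₚ) = (3e+11 − 5e+10)/(3e+11 + 5e+10) ≈ 0.7143
(c) With a = (rₚ + rₐ)/2 = 1.75e+11 m, vₚ = √(GM (2/rₚ − 1/a)) = √(1.993e+16 · (2/5e+10 − 1/1.75e+11)) m/s ≈ 826.6 m/s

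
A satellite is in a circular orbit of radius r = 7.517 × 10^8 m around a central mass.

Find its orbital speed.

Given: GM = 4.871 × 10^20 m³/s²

For a circular orbit, gravity supplies the centripetal force, so v = √(GM / r).
v = √(4.871e+20 / 7.517e+08) m/s ≈ 8.05e+05 m/s = 805 km/s.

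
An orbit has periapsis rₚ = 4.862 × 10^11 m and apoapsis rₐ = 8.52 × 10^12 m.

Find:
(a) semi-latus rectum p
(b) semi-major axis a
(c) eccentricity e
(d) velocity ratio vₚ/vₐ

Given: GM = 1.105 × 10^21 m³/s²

(a) From a = (rₚ + rₐ)/2 = 4.5031e+12 m and e = (rₐ − rₚ)/(rₐ + rₚ) = 0.89203, p = a(1 − e²) = 4.5031e+12 · (1 − (0.89203)²) ≈ 9.199e+11 m
(b) a = (rₚ + rₐ)/2 = (4.862e+11 + 8.52e+12)/2 ≈ 4.503e+12 m
(c) e = (rₐ − rₚ)/(rₐ + rₚ) = (8.52e+12 − 4.862e+11)/(8.52e+12 + 4.862e+11) ≈ 0.892
(d) Conservation of angular momentum (rₚvₚ = rₐvₐ) gives vₚ/vₐ = rₐ/rₚ = 8.52e+12/4.862e+11 ≈ 17.52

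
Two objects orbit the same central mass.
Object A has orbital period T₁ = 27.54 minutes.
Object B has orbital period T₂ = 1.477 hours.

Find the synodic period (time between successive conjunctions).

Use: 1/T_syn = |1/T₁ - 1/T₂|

Convert to SI: T₁ = 27.54 minutes = 1652.4 s; T₂ = 1.477 hours = 5317.2 s.
T_syn = |T₁ · T₂ / (T₁ − T₂)|.
T_syn = |1652.4 · 5317.2 / (1652.4 − 5317.2)| s ≈ 2397 s = 39.96 minutes.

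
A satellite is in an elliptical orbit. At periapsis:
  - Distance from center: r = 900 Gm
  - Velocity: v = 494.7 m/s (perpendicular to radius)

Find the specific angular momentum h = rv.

Convert to SI: r = 900 Gm = 9e+11 m.
With v perpendicular to r, h = r · v.
h = 9e+11 · 494.7 m²/s ≈ 4.452e+14 m²/s.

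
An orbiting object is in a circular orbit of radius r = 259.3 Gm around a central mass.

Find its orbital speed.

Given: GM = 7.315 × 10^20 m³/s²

Convert to SI: r = 259.3 Gm = 2.593e+11 m.
For a circular orbit, gravity supplies the centripetal force, so v = √(GM / r).
v = √(7.315e+20 / 2.593e+11) m/s ≈ 5.311e+04 m/s = 53.11 km/s.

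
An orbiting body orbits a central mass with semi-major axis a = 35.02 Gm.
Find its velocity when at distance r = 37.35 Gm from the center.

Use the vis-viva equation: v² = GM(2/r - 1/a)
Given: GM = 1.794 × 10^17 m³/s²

Convert to SI: a = 35.02 Gm = 3.502e+10 m; r = 37.35 Gm = 3.735e+10 m.
Vis-viva: v = √(GM · (2/r − 1/a)).
2/r − 1/a = 2/3.735e+10 − 1/3.502e+10 = 2.49924e-11 m⁻¹.
v = √(1.794e+17 · 2.49924e-11) m/s ≈ 2117 m/s = 2.117 km/s.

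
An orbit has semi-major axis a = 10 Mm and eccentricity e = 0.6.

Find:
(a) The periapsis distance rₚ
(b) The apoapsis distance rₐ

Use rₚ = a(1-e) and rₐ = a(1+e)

Convert to SI: a = 10 Mm = 1e+07 m.
(a) rₚ = a(1 − e) = 1e+07 · (1 − 0.6) = 1e+07 · 0.4 ≈ 4e+06 m = 4 Mm.
(b) rₐ = a(1 + e) = 1e+07 · (1 + 0.6) = 1e+07 · 1.6 ≈ 1.6e+07 m = 16 Mm.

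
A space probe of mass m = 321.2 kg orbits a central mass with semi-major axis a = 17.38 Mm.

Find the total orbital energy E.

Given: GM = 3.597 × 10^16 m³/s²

Convert to SI: a = 17.38 Mm = 1.738e+07 m.
E = −GMm / (2a).
E = −3.597e+16 · 321.2 / (2 · 1.738e+07) J ≈ -3.324e+11 J = -332.4 GJ.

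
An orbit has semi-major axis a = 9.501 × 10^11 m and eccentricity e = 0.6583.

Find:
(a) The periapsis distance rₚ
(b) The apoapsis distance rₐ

(a) rₚ = a(1 − e) = 9.501e+11 · (1 − 0.6583) = 9.501e+11 · 0.3417 ≈ 3.246e+11 m = 3.246 × 10^11 m.
(b) rₐ = a(1 + e) = 9.501e+11 · (1 + 0.6583) = 9.501e+11 · 1.6583 ≈ 1.576e+12 m = 1.576 × 10^12 m.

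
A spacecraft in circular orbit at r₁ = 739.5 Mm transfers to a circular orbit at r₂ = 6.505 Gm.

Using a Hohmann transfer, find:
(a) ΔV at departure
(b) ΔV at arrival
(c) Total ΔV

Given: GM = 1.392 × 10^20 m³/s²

Convert to SI: r₁ = 739.5 Mm = 7.395e+08 m; r₂ = 6.505 Gm = 6.505e+09 m.
Transfer semi-major axis: a_t = (r₁ + r₂)/2 = (7.395e+08 + 6.505e+09)/2 = 3.62225e+09 m.
Circular speeds: v₁ = √(GM/r₁) = 433861 m/s, v₂ = √(GM/r₂) = 146284 m/s.
Transfer speeds (vis-viva v² = GM(2/r − 1/a_t)): v₁ᵗ = 581413 m/s, v₂ᵗ = 66096.1 m/s.
(a) ΔV₁ = |v₁ᵗ − v₁| ≈ 1.476e+05 m/s = 147.6 km/s.
(b) ΔV₂ = |v₂ − v₂ᵗ| ≈ 8.019e+04 m/s = 80.19 km/s.
(c) ΔV_total = ΔV₁ + ΔV₂ ≈ 2.277e+05 m/s = 227.7 km/s.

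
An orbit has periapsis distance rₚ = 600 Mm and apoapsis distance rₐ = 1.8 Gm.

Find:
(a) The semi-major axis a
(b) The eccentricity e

Convert to SI: rₚ = 600 Mm = 6e+08 m; rₐ = 1.8 Gm = 1.8e+09 m.
(a) a = (rₚ + rₐ) / 2 = (6e+08 + 1.8e+09) / 2 ≈ 1.2e+09 m = 1.2 Gm.
(b) e = (rₐ − rₚ) / (rₐ + rₚ) = (1.8e+09 − 6e+08) / (1.8e+09 + 6e+08) ≈ 0.5.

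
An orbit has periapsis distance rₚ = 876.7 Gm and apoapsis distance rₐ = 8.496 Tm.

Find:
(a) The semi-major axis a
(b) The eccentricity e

Convert to SI: rₚ = 876.7 Gm = 8.767e+11 m; rₐ = 8.496 Tm = 8.496e+12 m.
(a) a = (rₚ + rₐ) / 2 = (8.767e+11 + 8.496e+12) / 2 ≈ 4.686e+12 m = 4.686 Tm.
(b) e = (rₐ − rₚ) / (rₐ + rₚ) = (8.496e+12 − 8.767e+11) / (8.496e+12 + 8.767e+11) ≈ 0.8129.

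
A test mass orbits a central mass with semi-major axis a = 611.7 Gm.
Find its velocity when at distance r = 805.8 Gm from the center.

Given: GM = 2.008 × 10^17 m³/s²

Convert to SI: a = 611.7 Gm = 6.117e+11 m; r = 805.8 Gm = 8.058e+11 m.
Vis-viva: v = √(GM · (2/r − 1/a)).
2/r − 1/a = 2/8.058e+11 − 1/6.117e+11 = 8.47217e-13 m⁻¹.
v = √(2.008e+17 · 8.47217e-13) m/s ≈ 412.5 m/s = 412.5 m/s.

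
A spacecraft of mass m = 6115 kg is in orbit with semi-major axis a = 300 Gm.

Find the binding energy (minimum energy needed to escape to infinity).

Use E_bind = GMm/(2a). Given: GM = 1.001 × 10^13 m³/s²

Convert to SI: a = 300 Gm = 3e+11 m.
Total orbital energy is E = −GMm/(2a); binding energy is E_bind = −E = GMm/(2a).
E_bind = 1.001e+13 · 6115 / (2 · 3e+11) J ≈ 1.02e+05 J = 102 kJ.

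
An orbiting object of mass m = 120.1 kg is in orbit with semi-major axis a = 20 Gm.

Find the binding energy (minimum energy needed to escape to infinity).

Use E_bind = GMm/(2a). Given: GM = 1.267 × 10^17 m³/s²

Convert to SI: a = 20 Gm = 2e+10 m.
Total orbital energy is E = −GMm/(2a); binding energy is E_bind = −E = GMm/(2a).
E_bind = 1.267e+17 · 120.1 / (2 · 2e+10) J ≈ 3.804e+08 J = 380.4 MJ.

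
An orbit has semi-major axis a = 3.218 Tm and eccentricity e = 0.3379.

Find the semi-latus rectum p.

Convert to SI: a = 3.218 Tm = 3.218e+12 m.
p = a (1 − e²).
p = 3.218e+12 · (1 − (0.3379)²) = 3.218e+12 · 0.885824 ≈ 2.851e+12 m = 2.851 Tm.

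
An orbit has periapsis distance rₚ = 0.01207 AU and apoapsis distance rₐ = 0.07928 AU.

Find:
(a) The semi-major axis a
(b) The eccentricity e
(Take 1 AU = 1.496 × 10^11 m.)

Convert to SI: rₚ = 0.01207 AU = 1.80567e+09 m; rₐ = 0.07928 AU = 1.18603e+10 m.
(a) a = (rₚ + rₐ) / 2 = (1.80567e+09 + 1.18603e+10) / 2 ≈ 6.833e+09 m = 0.04568 AU.
(b) e = (rₐ − rₚ) / (rₐ + rₚ) = (1.18603e+10 − 1.80567e+09) / (1.18603e+10 + 1.80567e+09) ≈ 0.7357.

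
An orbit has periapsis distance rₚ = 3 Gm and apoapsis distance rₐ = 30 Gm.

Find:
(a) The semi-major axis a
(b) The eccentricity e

Convert to SI: rₚ = 3 Gm = 3e+09 m; rₐ = 30 Gm = 3e+10 m.
(a) a = (rₚ + rₐ) / 2 = (3e+09 + 3e+10) / 2 ≈ 1.65e+10 m = 16.5 Gm.
(b) e = (rₐ − rₚ) / (rₐ + rₚ) = (3e+10 − 3e+09) / (3e+10 + 3e+09) ≈ 0.8182.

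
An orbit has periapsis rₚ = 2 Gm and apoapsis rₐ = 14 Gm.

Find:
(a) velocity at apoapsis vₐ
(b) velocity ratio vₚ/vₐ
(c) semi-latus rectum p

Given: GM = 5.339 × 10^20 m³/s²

Convert to SI: rₚ = 2 Gm = 2e+09 m; rₐ = 14 Gm = 1.4e+10 m.
(a) With a = (rₚ + rₐ)/2 = 8e+09 m, vₐ = √(GM (2/rₐ − 1/a)) = √(5.339e+20 · (2/1.4e+10 − 1/8e+09)) m/s ≈ 9.764e+04 m/s
(b) Conservation of angular momentum (rₚvₚ = rₐvₐ) gives vₚ/vₐ = rₐ/rₚ = 1.4e+10/2e+09 ≈ 7
(c) From a = (rₚ + rₐ)/2 = 8e+09 m and e = (rₐ − rₚ)/(rₐ + rₚ) = 0.75, p = a(1 − e²) = 8e+09 · (1 − (0.75)²) ≈ 3.5e+09 m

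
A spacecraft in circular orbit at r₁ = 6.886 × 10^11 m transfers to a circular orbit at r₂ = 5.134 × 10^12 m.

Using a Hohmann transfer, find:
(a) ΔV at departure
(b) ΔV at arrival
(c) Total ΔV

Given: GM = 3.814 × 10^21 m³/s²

Transfer semi-major axis: a_t = (r₁ + r₂)/2 = (6.886e+11 + 5.134e+12)/2 = 2.9113e+12 m.
Circular speeds: v₁ = √(GM/r₁) = 74422.9 m/s, v₂ = √(GM/r₂) = 27256 m/s.
Transfer speeds (vis-viva v² = GM(2/r − 1/a_t)): v₁ᵗ = 98830.6 m/s, v₂ᵗ = 13255.7 m/s.
(a) ΔV₁ = |v₁ᵗ − v₁| ≈ 2.441e+04 m/s = 24.41 km/s.
(b) ΔV₂ = |v₂ − v₂ᵗ| ≈ 1.4e+04 m/s = 14 km/s.
(c) ΔV_total = ΔV₁ + ΔV₂ ≈ 3.841e+04 m/s = 38.41 km/s.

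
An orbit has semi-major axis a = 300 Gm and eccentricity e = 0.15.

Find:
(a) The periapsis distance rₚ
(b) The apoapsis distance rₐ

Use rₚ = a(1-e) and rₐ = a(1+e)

Convert to SI: a = 300 Gm = 3e+11 m.
(a) rₚ = a(1 − e) = 3e+11 · (1 − 0.15) = 3e+11 · 0.85 ≈ 2.55e+11 m = 255 Gm.
(b) rₐ = a(1 + e) = 3e+11 · (1 + 0.15) = 3e+11 · 1.15 ≈ 3.45e+11 m = 345 Gm.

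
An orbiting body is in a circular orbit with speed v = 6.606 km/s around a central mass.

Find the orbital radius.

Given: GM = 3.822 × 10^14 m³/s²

Convert to SI: v = 6.606 km/s = 6606 m/s.
For a circular orbit, v² = GM / r, so r = GM / v².
r = 3.822e+14 / (6606)² m ≈ 8.758e+06 m = 8.758 × 10^6 m.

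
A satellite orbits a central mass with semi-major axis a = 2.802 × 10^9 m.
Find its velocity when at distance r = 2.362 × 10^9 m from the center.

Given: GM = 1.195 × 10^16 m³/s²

Vis-viva: v = √(GM · (2/r − 1/a)).
2/r − 1/a = 2/2.362e+09 − 1/2.802e+09 = 4.89852e-10 m⁻¹.
v = √(1.195e+16 · 4.89852e-10) m/s ≈ 2419 m/s = 2.419 km/s.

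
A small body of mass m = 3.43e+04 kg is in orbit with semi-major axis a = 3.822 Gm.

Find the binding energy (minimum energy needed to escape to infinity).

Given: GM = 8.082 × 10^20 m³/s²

Convert to SI: a = 3.822 Gm = 3.822e+09 m.
Total orbital energy is E = −GMm/(2a); binding energy is E_bind = −E = GMm/(2a).
E_bind = 8.082e+20 · 3.43e+04 / (2 · 3.822e+09) J ≈ 3.627e+15 J = 3.627 PJ.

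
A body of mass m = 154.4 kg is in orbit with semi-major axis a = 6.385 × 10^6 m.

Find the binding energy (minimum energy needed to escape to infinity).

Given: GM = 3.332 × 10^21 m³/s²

Total orbital energy is E = −GMm/(2a); binding energy is E_bind = −E = GMm/(2a).
E_bind = 3.332e+21 · 154.4 / (2 · 6.385e+06) J ≈ 4.029e+16 J = 40.29 PJ.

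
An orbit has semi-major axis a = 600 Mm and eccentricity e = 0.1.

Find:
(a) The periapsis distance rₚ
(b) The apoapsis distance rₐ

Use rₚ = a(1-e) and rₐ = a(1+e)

Convert to SI: a = 600 Mm = 6e+08 m.
(a) rₚ = a(1 − e) = 6e+08 · (1 − 0.1) = 6e+08 · 0.9 ≈ 5.4e+08 m = 540 Mm.
(b) rₐ = a(1 + e) = 6e+08 · (1 + 0.1) = 6e+08 · 1.1 ≈ 6.6e+08 m = 660 Mm.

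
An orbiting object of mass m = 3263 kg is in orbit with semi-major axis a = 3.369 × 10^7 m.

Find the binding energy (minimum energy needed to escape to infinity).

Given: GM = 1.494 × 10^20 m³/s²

Total orbital energy is E = −GMm/(2a); binding energy is E_bind = −E = GMm/(2a).
E_bind = 1.494e+20 · 3263 / (2 · 3.369e+07) J ≈ 7.235e+15 J = 7.235 PJ.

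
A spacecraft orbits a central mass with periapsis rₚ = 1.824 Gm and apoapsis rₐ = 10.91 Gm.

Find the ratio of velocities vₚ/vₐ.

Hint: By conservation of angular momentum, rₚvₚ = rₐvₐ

Convert to SI: rₚ = 1.824 Gm = 1.824e+09 m; rₐ = 10.91 Gm = 1.091e+10 m.
Conservation of angular momentum gives rₚvₚ = rₐvₐ, so vₚ/vₐ = rₐ/rₚ.
vₚ/vₐ = 1.091e+10 / 1.824e+09 ≈ 5.981.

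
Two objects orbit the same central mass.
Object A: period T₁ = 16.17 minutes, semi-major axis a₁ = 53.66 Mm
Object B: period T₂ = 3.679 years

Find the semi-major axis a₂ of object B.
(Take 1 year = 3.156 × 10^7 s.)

Convert to SI: T₁ = 16.17 minutes = 970.2 s; a₁ = 53.66 Mm = 5.366e+07 m; T₂ = 3.679 years = 1.16109e+08 s.
Kepler's third law: (T₁/T₂)² = (a₁/a₂)³ ⇒ a₂ = a₁ · (T₂/T₁)^(2/3).
T₂/T₁ = 1.16109e+08 / 970.2 = 119676.
a₂ = 5.366e+07 · (119676)^(2/3) m ≈ 1.303e+11 m = 130.3 Gm.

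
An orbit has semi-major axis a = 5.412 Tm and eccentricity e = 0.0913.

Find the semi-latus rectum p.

Convert to SI: a = 5.412 Tm = 5.412e+12 m.
p = a (1 − e²).
p = 5.412e+12 · (1 − (0.0913)²) = 5.412e+12 · 0.991664 ≈ 5.367e+12 m = 5.367 Tm.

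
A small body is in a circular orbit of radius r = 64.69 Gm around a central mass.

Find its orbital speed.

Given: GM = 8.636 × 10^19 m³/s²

Convert to SI: r = 64.69 Gm = 6.469e+10 m.
For a circular orbit, gravity supplies the centripetal force, so v = √(GM / r).
v = √(8.636e+19 / 6.469e+10) m/s ≈ 3.654e+04 m/s = 36.54 km/s.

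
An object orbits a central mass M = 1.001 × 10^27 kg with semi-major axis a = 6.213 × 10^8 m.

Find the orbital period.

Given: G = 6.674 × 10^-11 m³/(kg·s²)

GM = G · M = 6.674e-11 · 1.001e+27 = 6.68067e+16 m³/s².
Kepler's third law: T = 2π √(a³ / GM).
Substituting a = 6.213e+08 m and GM = 6.68067e+16 m³/s²:
T = 2π √((6.213e+08)³ / 6.68067e+16) s
T ≈ 3.765e+05 s = 4.357 days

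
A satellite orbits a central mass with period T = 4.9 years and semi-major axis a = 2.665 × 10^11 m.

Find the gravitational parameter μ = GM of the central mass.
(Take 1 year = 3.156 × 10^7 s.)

Convert to SI: T = 4.9 years = 1.54644e+08 s.
GM = 4π² · a³ / T².
GM = 4π² · (2.665e+11)³ / (1.54644e+08)² m³/s² ≈ 3.125e+19 m³/s² = 3.125 × 10^19 m³/s².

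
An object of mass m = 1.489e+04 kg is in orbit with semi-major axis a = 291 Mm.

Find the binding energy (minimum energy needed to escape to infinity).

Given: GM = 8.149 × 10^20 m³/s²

Convert to SI: a = 291 Mm = 2.91e+08 m.
Total orbital energy is E = −GMm/(2a); binding energy is E_bind = −E = GMm/(2a).
E_bind = 8.149e+20 · 1.489e+04 / (2 · 2.91e+08) J ≈ 2.085e+16 J = 20.85 PJ.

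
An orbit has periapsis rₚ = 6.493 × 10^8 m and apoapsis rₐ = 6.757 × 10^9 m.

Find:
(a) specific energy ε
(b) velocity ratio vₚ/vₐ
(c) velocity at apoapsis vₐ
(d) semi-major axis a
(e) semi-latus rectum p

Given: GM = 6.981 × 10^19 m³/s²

(a) With a = (rₚ + rₐ)/2 = 3.70315e+09 m, ε = −GM/(2a) = −6.981e+19/(2 · 3.70315e+09) J/kg ≈ -9.426e+09 J/kg
(b) Conservation of angular momentum (rₚvₚ = rₐvₐ) gives vₚ/vₐ = rₐ/rₚ = 6.757e+09/6.493e+08 ≈ 10.41
(c) With a = (rₚ + rₐ)/2 = 3.70315e+09 m, vₐ = √(GM (2/rₐ − 1/a)) = √(6.981e+19 · (2/6.757e+09 − 1/3.70315e+09)) m/s ≈ 4.256e+04 m/s
(d) a = (rₚ + rₐ)/2 = (6.493e+08 + 6.757e+09)/2 ≈ 3.703e+09 m
(e) From a = (rₚ + rₐ)/2 = 3.70315e+09 m and e = (rₐ − rₚ)/(rₐ + rₚ) = 0.824663, p = a(1 − e²) = 3.70315e+09 · (1 − (0.824663)²) ≈ 1.185e+09 m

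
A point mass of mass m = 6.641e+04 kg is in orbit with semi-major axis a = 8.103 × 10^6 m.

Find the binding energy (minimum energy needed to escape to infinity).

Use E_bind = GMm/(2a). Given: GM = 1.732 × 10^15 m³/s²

Total orbital energy is E = −GMm/(2a); binding energy is E_bind = −E = GMm/(2a).
E_bind = 1.732e+15 · 6.641e+04 / (2 · 8.103e+06) J ≈ 7.098e+12 J = 7.098 TJ.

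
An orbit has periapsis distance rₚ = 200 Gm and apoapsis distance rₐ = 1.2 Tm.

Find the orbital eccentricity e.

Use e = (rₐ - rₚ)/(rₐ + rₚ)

Convert to SI: rₚ = 200 Gm = 2e+11 m; rₐ = 1.2 Tm = 1.2e+12 m.
e = (rₐ − rₚ) / (rₐ + rₚ).
e = (1.2e+12 − 2e+11) / (1.2e+12 + 2e+11) = 1e+12 / 1.4e+12 ≈ 0.7143.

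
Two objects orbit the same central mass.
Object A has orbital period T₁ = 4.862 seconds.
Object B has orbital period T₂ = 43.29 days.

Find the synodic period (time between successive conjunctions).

Convert to SI: T₂ = 43.29 days = 3.74026e+06 s.
T_syn = |T₁ · T₂ / (T₁ − T₂)|.
T_syn = |4.862 · 3.74026e+06 / (4.862 − 3.74026e+06)| s ≈ 4.862 s = 4.862 seconds.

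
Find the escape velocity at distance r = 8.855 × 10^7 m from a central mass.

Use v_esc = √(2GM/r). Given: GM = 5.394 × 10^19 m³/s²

Escape velocity comes from setting total energy to zero: ½v² − GM/r = 0 ⇒ v_esc = √(2GM / r).
v_esc = √(2 · 5.394e+19 / 8.855e+07) m/s ≈ 1.104e+06 m/s = 1104 km/s.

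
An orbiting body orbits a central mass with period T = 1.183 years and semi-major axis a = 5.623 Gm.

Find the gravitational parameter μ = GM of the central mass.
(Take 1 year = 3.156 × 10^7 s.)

Convert to SI: T = 1.183 years = 3.73355e+07 s; a = 5.623 Gm = 5.623e+09 m.
GM = 4π² · a³ / T².
GM = 4π² · (5.623e+09)³ / (3.73355e+07)² m³/s² ≈ 5.035e+15 m³/s² = 5.035 × 10^15 m³/s².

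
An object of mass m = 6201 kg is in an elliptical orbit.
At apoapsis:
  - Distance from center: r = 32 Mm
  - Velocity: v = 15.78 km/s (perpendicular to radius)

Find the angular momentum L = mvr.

Convert to SI: r = 32 Mm = 3.2e+07 m; v = 15.78 km/s = 15780 m/s.
Since v is perpendicular to r, L = m · v · r.
L = 6201 · 15780 · 3.2e+07 kg·m²/s ≈ 3.131e+15 kg·m²/s.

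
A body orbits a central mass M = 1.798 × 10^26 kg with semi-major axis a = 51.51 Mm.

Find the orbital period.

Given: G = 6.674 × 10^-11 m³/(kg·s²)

Convert to SI: a = 51.51 Mm = 5.151e+07 m.
GM = G · M = 6.674e-11 · 1.798e+26 = 1.19999e+16 m³/s².
Kepler's third law: T = 2π √(a³ / GM).
Substituting a = 5.151e+07 m and GM = 1.19999e+16 m³/s²:
T = 2π √((5.151e+07)³ / 1.19999e+16) s
T ≈ 2.12e+04 s = 5.89 hours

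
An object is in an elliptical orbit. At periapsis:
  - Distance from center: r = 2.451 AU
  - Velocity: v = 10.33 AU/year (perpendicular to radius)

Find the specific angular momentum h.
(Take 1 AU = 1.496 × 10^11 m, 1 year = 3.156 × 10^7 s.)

Convert to SI: r = 2.451 AU = 3.6667e+11 m; v = 10.33 AU/year = 48966 m/s.
With v perpendicular to r, h = r · v.
h = 3.6667e+11 · 48966 m²/s ≈ 1.795e+16 m²/s.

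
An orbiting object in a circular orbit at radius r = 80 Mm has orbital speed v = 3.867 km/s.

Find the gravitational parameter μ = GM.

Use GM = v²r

Convert to SI: r = 80 Mm = 8e+07 m; v = 3.867 km/s = 3867 m/s.
For a circular orbit v² = GM/r, so GM = v² · r.
GM = (3867)² · 8e+07 m³/s² ≈ 1.196e+15 m³/s² = 1.196 × 10^15 m³/s².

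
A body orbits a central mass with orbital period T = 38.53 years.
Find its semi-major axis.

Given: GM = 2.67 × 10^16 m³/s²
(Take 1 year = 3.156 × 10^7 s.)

Convert to SI: T = 38.53 years = 1.21601e+09 s.
Invert Kepler's third law: a = (GM · T² / (4π²))^(1/3).
Substituting T = 1.21601e+09 s and GM = 2.67e+16 m³/s²:
a = (2.67e+16 · (1.21601e+09)² / (4π²))^(1/3) m
a ≈ 1e+11 m = 100 Gm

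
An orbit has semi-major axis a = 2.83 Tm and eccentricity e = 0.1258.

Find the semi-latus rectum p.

Convert to SI: a = 2.83 Tm = 2.83e+12 m.
p = a (1 − e²).
p = 2.83e+12 · (1 − (0.1258)²) = 2.83e+12 · 0.984174 ≈ 2.785e+12 m = 2.785 Tm.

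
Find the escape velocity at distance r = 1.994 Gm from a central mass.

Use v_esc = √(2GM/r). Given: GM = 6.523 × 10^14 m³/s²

Convert to SI: r = 1.994 Gm = 1.994e+09 m.
Escape velocity comes from setting total energy to zero: ½v² − GM/r = 0 ⇒ v_esc = √(2GM / r).
v_esc = √(2 · 6.523e+14 / 1.994e+09) m/s ≈ 808.9 m/s = 808.9 m/s.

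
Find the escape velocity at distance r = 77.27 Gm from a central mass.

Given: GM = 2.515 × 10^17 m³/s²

Convert to SI: r = 77.27 Gm = 7.727e+10 m.
Escape velocity comes from setting total energy to zero: ½v² − GM/r = 0 ⇒ v_esc = √(2GM / r).
v_esc = √(2 · 2.515e+17 / 7.727e+10) m/s ≈ 2551 m/s = 2.551 km/s.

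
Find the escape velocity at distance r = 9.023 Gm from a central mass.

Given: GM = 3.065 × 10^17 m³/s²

Convert to SI: r = 9.023 Gm = 9.023e+09 m.
Escape velocity comes from setting total energy to zero: ½v² − GM/r = 0 ⇒ v_esc = √(2GM / r).
v_esc = √(2 · 3.065e+17 / 9.023e+09) m/s ≈ 8242 m/s = 8.242 km/s.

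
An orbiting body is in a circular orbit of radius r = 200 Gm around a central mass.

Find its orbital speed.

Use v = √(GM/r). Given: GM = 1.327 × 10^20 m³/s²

Convert to SI: r = 200 Gm = 2e+11 m.
For a circular orbit, gravity supplies the centripetal force, so v = √(GM / r).
v = √(1.327e+20 / 2e+11) m/s ≈ 2.576e+04 m/s = 25.76 km/s.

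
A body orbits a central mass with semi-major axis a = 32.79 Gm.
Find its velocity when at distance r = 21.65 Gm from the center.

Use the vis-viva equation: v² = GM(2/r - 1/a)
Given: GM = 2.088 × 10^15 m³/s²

Convert to SI: a = 32.79 Gm = 3.279e+10 m; r = 21.65 Gm = 2.165e+10 m.
Vis-viva: v = √(GM · (2/r − 1/a)).
2/r − 1/a = 2/2.165e+10 − 1/3.279e+10 = 6.18817e-11 m⁻¹.
v = √(2.088e+15 · 6.18817e-11) m/s ≈ 359.5 m/s = 359.5 m/s.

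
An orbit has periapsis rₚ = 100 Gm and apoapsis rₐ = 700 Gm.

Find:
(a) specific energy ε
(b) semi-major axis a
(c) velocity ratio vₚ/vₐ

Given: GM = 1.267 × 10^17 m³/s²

Convert to SI: rₚ = 100 Gm = 1e+11 m; rₐ = 700 Gm = 7e+11 m.
(a) With a = (rₚ + rₐ)/2 = 4e+11 m, ε = −GM/(2a) = −1.267e+17/(2 · 4e+11) J/kg ≈ -1.584e+05 J/kg
(b) a = (rₚ + rₐ)/2 = (1e+11 + 7e+11)/2 ≈ 4e+11 m
(c) Conservation of angular momentum (rₚvₚ = rₐvₐ) gives vₚ/vₐ = rₐ/rₚ = 7e+11/1e+11 ≈ 7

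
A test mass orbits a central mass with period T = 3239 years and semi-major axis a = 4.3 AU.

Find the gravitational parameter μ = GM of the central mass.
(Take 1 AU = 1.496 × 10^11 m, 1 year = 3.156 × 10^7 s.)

Convert to SI: T = 3239 years = 1.02223e+11 s; a = 4.3 AU = 6.4328e+11 m.
GM = 4π² · a³ / T².
GM = 4π² · (6.4328e+11)³ / (1.02223e+11)² m³/s² ≈ 1.006e+15 m³/s² = 1.006 × 10^15 m³/s².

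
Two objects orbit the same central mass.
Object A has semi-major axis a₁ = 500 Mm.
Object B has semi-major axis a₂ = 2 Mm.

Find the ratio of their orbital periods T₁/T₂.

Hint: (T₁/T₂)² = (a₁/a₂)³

Convert to SI: a₁ = 500 Mm = 5e+08 m; a₂ = 2 Mm = 2e+06 m.
From Kepler's third law, (T₁/T₂)² = (a₁/a₂)³, so T₁/T₂ = (a₁/a₂)^(3/2).
a₁/a₂ = 5e+08 / 2e+06 = 250.
T₁/T₂ = (250)^(3/2) ≈ 3953.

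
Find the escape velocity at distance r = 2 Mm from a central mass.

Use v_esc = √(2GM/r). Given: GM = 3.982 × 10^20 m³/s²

Convert to SI: r = 2 Mm = 2e+06 m.
Escape velocity comes from setting total energy to zero: ½v² − GM/r = 0 ⇒ v_esc = √(2GM / r).
v_esc = √(2 · 3.982e+20 / 2e+06) m/s ≈ 1.995e+07 m/s = 1.995e+04 km/s.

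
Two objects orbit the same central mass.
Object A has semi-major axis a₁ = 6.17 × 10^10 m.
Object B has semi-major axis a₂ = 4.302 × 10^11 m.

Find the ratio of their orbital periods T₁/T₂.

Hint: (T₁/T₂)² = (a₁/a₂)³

From Kepler's third law, (T₁/T₂)² = (a₁/a₂)³, so T₁/T₂ = (a₁/a₂)^(3/2).
a₁/a₂ = 6.17e+10 / 4.302e+11 = 0.143422.
T₁/T₂ = (0.143422)^(3/2) ≈ 0.05432.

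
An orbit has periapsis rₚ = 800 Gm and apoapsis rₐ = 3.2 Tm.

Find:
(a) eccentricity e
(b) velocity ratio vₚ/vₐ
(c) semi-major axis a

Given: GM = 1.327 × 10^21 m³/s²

Convert to SI: rₚ = 800 Gm = 8e+11 m; rₐ = 3.2 Tm = 3.2e+12 m.
(a) e = (rₐ − rₚ)/(rₐ + rₚ) = (3.2e+12 − 8e+11)/(3.2e+12 + 8e+11) ≈ 0.6
(b) Conservation of angular momentum (rₚvₚ = rₐvₐ) gives vₚ/vₐ = rₐ/rₚ = 3.2e+12/8e+11 ≈ 4
(c) a = (rₚ + rₐ)/2 = (8e+11 + 3.2e+12)/2 ≈ 2e+12 m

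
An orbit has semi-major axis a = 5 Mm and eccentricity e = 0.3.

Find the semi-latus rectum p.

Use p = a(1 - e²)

Convert to SI: a = 5 Mm = 5e+06 m.
p = a (1 − e²).
p = 5e+06 · (1 − (0.3)²) = 5e+06 · 0.91 ≈ 4.55e+06 m = 4.55 Mm.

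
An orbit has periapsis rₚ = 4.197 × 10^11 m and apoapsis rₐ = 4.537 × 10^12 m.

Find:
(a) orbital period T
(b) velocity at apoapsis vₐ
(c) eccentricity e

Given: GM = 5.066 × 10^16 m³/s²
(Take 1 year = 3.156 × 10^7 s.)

(a) With a = (rₚ + rₐ)/2 = 2.47835e+12 m, T = 2π √(a³/GM) = 2π √((2.47835e+12)³/5.066e+16) s ≈ 1.089e+11 s
(b) With a = (rₚ + rₐ)/2 = 2.47835e+12 m, vₐ = √(GM (2/rₐ − 1/a)) = √(5.066e+16 · (2/4.537e+12 − 1/2.47835e+12)) m/s ≈ 43.48 m/s
(c) e = (rₐ − rₚ)/(rₐ + rₚ) = (4.537e+12 − 4.197e+11)/(4.537e+12 + 4.197e+11) ≈ 0.8307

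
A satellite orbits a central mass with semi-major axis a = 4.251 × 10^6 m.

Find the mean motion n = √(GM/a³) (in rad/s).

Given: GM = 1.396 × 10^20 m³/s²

n = √(GM / a³).
n = √(1.396e+20 / (4.251e+06)³) rad/s ≈ 1.348 rad/s.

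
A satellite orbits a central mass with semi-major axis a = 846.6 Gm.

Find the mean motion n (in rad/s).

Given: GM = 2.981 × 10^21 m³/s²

Convert to SI: a = 846.6 Gm = 8.466e+11 m.
n = √(GM / a³).
n = √(2.981e+21 / (8.466e+11)³) rad/s ≈ 7.009e-08 rad/s.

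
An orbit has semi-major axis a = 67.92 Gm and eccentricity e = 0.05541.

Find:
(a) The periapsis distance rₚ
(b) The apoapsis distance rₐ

Convert to SI: a = 67.92 Gm = 6.792e+10 m.
(a) rₚ = a(1 − e) = 6.792e+10 · (1 − 0.05541) = 6.792e+10 · 0.94459 ≈ 6.416e+10 m = 64.16 Gm.
(b) rₐ = a(1 + e) = 6.792e+10 · (1 + 0.05541) = 6.792e+10 · 1.05541 ≈ 7.168e+10 m = 71.68 Gm.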